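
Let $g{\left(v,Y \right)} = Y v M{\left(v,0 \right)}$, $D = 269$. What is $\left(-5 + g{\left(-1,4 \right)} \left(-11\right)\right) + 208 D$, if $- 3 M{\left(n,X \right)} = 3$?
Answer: $55903$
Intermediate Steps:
$M{\left(n,X \right)} = -1$ ($M{\left(n,X \right)} = \left(- \frac{1}{3}\right) 3 = -1$)
$g{\left(v,Y \right)} = - Y v$ ($g{\left(v,Y \right)} = Y v \left(-1\right) = - Y v$)
$\left(-5 + g{\left(-1,4 \right)} \left(-11\right)\right) + 208 D = \left(-5 + \left(-1\right) 4 \left(-1\right) \left(-11\right)\right) + 208 \cdot 269 = \left(-5 + 4 \left(-11\right)\right) + 55952 = \left(-5 - 44\right) + 55952 = -49 + 55952 = 55903$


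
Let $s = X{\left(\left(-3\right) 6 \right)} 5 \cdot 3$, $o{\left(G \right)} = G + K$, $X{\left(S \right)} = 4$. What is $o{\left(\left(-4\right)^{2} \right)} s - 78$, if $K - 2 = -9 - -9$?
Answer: $1002$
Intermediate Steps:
$K = 2$ ($K = 2 - 0 = 2 + \left(-9 + 9\right) = 2 + 0 = 2$)
$o{\left(G \right)} = 2 + G$ ($o{\left(G \right)} = G + 2 = 2 + G$)
$s = 60$ ($s = 4 \cdot 5 \cdot 3 = 20 \cdot 3 = 60$)
$o{\left(\left(-4\right)^{2} \right)} s - 78 = \left(2 + \left(-4\right)^{2}\right) 60 - 78 = \left(2 + 16\right) 60 - 78 = 18 \cdot 60 - 78 = 1080 - 78 = 1002$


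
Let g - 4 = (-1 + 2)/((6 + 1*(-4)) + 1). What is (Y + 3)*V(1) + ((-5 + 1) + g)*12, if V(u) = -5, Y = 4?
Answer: -31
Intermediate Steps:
g = 13/3 (g = 4 + (-1 + 2)/((6 + 1*(-4)) + 1) = 4 + 1/((6 - 4) + 1) = 4 + 1/(2 + 1) = 4 + 1/3 = 4 + 1*(⅓) = 4 + ⅓ = 13/3 ≈ 4.3333)
(Y + 3)*V(1) + ((-5 + 1) + g)*12 = (4 + 3)*(-5) + ((-5 + 1) + 13/3)*12 = 7*(-5) + (-4 + 13/3)*12 = -35 + (⅓)*12 = -35 + 4 = -31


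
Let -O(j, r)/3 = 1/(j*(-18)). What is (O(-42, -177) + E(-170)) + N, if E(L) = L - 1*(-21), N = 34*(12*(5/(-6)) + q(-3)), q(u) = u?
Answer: -148933/252 ≈ -591.00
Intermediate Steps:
N = -442 (N = 34*(12*(5/(-6)) - 3) = 34*(12*(5*(-⅙)) - 3) = 34*(12*(-⅚) - 3) = 34*(-10 - 3) = 34*(-13) = -442)
O(j, r) = 1/(6*j) (O(j, r) = -3*(-1/(18*j)) = -(-1)/(6*j) = 1/(6*j))
E(L) = 21 + L (E(L) = L + 21 = 21 + L)
(O(-42, -177) + E(-170)) + N = ((⅙)/(-42) + (21 - 170)) - 442 = ((⅙)*(-1/42) - 149) - 442 = (-1/252 - 149) - 442 = -37549/252 - 442 = -148933/252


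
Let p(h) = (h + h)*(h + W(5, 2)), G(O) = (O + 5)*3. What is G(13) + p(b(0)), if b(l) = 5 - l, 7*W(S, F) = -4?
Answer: 688/7 ≈ 98.286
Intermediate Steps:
W(S, F) = -4/7 (W(S, F) = (⅐)*(-4) = -4/7)
G(O) = 15 + 3*O (G(O) = (5 + O)*3 = 15 + 3*O)
p(h) = 2*h*(-4/7 + h) (p(h) = (h + h)*(h - 4/7) = (2*h)*(-4/7 + h) = 2*h*(-4/7 + h))
G(13) + p(b(0)) = (15 + 3*13) + 2*(5 - 1*0)*(-4 + 7*(5 - 1*0))/7 = (15 + 39) + 2*(5 + 0)*(-4 + 7*(5 + 0))/7 = 54 + (2/7)*5*(-4 + 7*5) = 54 + (2/7)*5*(-4 + 35) = 54 + (2/7)*5*31 = 54 + 310/7 = 688/7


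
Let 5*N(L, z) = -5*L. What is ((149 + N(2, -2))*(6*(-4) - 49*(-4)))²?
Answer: 639280656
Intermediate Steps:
N(L, z) = -L (N(L, z) = (-5*L)/5 = -L)
((149 + N(2, -2))*(6*(-4) - 49*(-4)))² = ((149 - 1*2)*(6*(-4) - 49*(-4)))² = ((149 - 2)*(-24 + 196))² = (147*172)² = 25284² = 639280656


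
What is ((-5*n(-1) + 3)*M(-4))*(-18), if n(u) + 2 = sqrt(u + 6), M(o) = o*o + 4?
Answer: -4680 + 1800*sqrt(5) ≈ -655.08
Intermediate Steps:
M(o) = 4 + o**2 (M(o) = o**2 + 4 = 4 + o**2)
n(u) = -2 + sqrt(6 + u) (n(u) = -2 + sqrt(u + 6) = -2 + sqrt(6 + u))
((-5*n(-1) + 3)*M(-4))*(-18) = ((-5*(-2 + sqrt(6 - 1)) + 3)*(4 + (-4)**2))*(-18) = ((-5*(-2 + sqrt(5)) + 3)*(4 + 16))*(-18) = (((10 - 5*sqrt(5)) + 3)*20)*(-18) = ((13 - 5*sqrt(5))*20)*(-18) = (260 - 100*sqrt(5))*(-18) = -4680 + 1800*sqrt(5)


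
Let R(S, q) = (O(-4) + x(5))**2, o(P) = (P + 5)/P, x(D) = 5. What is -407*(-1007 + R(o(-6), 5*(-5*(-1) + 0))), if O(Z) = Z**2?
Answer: 230362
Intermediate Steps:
o(P) = (5 + P)/P
R(S, q) = 441 (R(S, q) = ((-4)**2 + 5)**2 = (16 + 5)**2 = 21**2 = 441)
-407*(-1007 + R(o(-6), 5*(-5*(-1) + 0))) = -407*(-1007 + 441) = -407*(-566) = 230362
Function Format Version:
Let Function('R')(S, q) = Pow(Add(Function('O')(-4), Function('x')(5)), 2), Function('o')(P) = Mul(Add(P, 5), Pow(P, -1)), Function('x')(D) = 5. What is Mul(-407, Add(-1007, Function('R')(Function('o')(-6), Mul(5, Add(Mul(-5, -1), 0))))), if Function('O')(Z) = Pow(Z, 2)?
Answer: 230362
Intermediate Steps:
Function('o')(P) = Mul(Pow(P, -1), Add(5, P)) (Function('o')(P) = Mul(Add(5, P), Pow(P, -1)) = Mul(Pow(P, -1), Add(5, P)))
Function('R')(S, q) = 441 (Function('R')(S, q) = Pow(Add(Pow(-4, 2), 5), 2) = Pow(Add(16, 5), 2) = Pow(21, 2) = 441)
Mul(-407, Add(-1007, Function('R')(Function('o')(-6), Mul(5, Add(Mul(-5, -1), 0))))) = Mul(-407, Add(-1007, 441)) = Mul(-407, -566) = 230362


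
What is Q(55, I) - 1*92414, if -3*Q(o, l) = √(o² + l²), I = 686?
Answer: -92414 - √473621/3 ≈ -92643.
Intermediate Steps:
Q(o, l) = -√(l² + o²)/3 (Q(o, l) = -√(o² + l²)/3 = -√(l² + o²)/3)
Q(55, I) - 1*92414 = -√(686² + 55²)/3 - 1*92414 = -√(470596 + 3025)/3 - 92414 = -√473621/3 - 92414 = -92414 - √473621/3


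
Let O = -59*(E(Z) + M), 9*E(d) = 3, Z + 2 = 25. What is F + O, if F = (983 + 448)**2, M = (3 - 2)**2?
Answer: 6143047/3 ≈ 2.0477e+6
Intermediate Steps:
Z = 23 (Z = -2 + 25 = 23)
E(d) = 1/3 (E(d) = (1/9)*3 = 1/3)
M = 1 (M = 1**2 = 1)
O = -236/3 (O = -59*(1/3 + 1) = -59*4/3 = -236/3 ≈ -78.667)
F = 2047761 (F = 1431**2 = 2047761)
F + O = 2047761 - 236/3 = 6143047/3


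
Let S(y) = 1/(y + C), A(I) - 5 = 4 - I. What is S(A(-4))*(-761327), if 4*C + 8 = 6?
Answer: -1522654/25 ≈ -60906.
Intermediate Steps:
C = -1/2 (C = -2 + (1/4)*6 = -2 + 3/2 = -1/2 ≈ -0.50000)
A(I) = 9 - I (A(I) = 5 + (4 - I) = 9 - I)
S(y) = 1/(-1/2 + y) (S(y) = 1/(y - 1/2) = 1/(-1/2 + y))
S(A(-4))*(-761327) = (2/(-1 + 2*(9 - 1*(-4))))*(-761327) = (2/(-1 + 2*(9 + 4)))*(-761327) = (2/(-1 + 2*13))*(-761327) = (2/(-1 + 26))*(-761327) = (2/25)*(-761327) = -1522654/25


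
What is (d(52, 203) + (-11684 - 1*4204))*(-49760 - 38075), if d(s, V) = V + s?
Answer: 1373124555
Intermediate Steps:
(d(52, 203) + (-11684 - 1*4204))*(-49760 - 38075) = ((203 + 52) + (-11684 - 1*4204))*(-49760 - 38075) = (255 + (-11684 - 4204))*(-87835) = (255 - 15888)*(-87835) = -15633*(-87835) = 1373124555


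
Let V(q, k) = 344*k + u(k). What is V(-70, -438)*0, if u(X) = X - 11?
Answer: 0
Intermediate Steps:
u(X) = -11 + X
V(q, k) = -11 + 345*k (V(q, k) = 344*k + (-11 + k) = -11 + 345*k)
V(-70, -438)*0 = (-11 + 345*(-438))*0 = (-11 - 151110)*0 = -151121*0 = 0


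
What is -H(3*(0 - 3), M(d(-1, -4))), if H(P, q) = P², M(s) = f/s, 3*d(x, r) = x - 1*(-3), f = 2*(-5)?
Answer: -81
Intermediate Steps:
f = -10
d(x, r) = 1 + x/3 (d(x, r) = (x - 1*(-3))/3 = (x + 3)/3 = (3 + x)/3 = 1 + x/3)
M(s) = -10/s
-H(3*(0 - 3), M(d(-1, -4))) = -(3*(0 - 3))² = -(3*(-3))² = -1*(-9)² = -1*81 = -81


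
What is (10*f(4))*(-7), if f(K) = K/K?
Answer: -70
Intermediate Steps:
f(K) = 1
(10*f(4))*(-7) = (10*1)*(-7) = 10*(-7) = -70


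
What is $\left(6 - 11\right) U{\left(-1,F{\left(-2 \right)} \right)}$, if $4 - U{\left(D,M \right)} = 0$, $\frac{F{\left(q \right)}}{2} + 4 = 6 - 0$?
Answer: $-20$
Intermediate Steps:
$F{\left(q \right)} = 4$ ($F{\left(q \right)} = -8 + 2 \left(6 - 0\right) = -8 + 2 \left(6 + 0\right) = -8 + 2 \cdot 6 = -8 + 12 = 4$)
$U{\left(D,M \right)} = 4$ ($U{\left(D,M \right)} = 4 - 0 = 4 + 0 = 4$)
$\left(6 - 11\right) U{\left(-1,F{\left(-2 \right)} \right)} = \left(6 - 11\right) 4 = \left(-5\right) 4 = -20$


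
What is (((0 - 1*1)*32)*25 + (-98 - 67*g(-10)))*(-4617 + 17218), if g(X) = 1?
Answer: -12159965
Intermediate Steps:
(((0 - 1*1)*32)*25 + (-98 - 67*g(-10)))*(-4617 + 17218) = (((0 - 1*1)*32)*25 + (-98 - 67*1))*(-4617 + 17218) = (((0 - 1)*32)*25 + (-98 - 67))*12601 = (-1*32*25 - 165)*12601 = (-32*25 - 165)*12601 = (-800 - 165)*12601 = -965*12601 = -12159965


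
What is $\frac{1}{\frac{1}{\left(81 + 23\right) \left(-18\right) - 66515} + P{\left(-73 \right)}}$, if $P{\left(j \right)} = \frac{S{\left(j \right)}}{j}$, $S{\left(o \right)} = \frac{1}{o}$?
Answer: $\frac{364434323}{63058} \approx 5779.4$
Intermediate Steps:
$P{\left(j \right)} = \frac{1}{j^{2}}$ ($P{\left(j \right)} = \frac{1}{j j} = \frac{1}{j^{2}}$)
$\frac{1}{\frac{1}{\left(81 + 23\right) \left(-18\right) - 66515} + P{\left(-73 \right)}} = \frac{1}{\frac{1}{\left(81 + 23\right) \left(-18\right) - 66515} + \frac{1}{5329}} = \frac{1}{\frac{1}{104 \left(-18\right) - 66515} + \frac{1}{5329}} = \frac{1}{\frac{1}{-1872 - 66515} + \frac{1}{5329}} = \frac{1}{\frac{1}{-68387} + \frac{1}{5329}} = \frac{1}{- \frac{1}{68387} + \frac{1}{5329}} = \frac{1}{\frac{63058}{364434323}} = \frac{364434323}{63058}$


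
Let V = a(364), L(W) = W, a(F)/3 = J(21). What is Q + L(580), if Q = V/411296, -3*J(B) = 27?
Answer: 238551653/411296 ≈ 580.00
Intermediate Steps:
J(B) = -9 (J(B) = -⅓*27 = -9)
a(F) = -27 (a(F) = 3*(-9) = -27)
V = -27
Q = -27/411296 ≈ -6.5646e-5
Q + L(580) = -27/411296 + 580 = 238551653/411296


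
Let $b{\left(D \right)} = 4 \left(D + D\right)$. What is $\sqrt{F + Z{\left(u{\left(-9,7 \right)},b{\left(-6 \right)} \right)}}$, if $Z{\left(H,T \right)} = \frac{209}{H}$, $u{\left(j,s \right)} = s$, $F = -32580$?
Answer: $\frac{i \sqrt{1594957}}{7} \approx 180.42 i$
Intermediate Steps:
$b{\left(D \right)} = 8 D$ ($b{\left(D \right)} = 4 \cdot 2 D = 8 D$)
$\sqrt{F + Z{\left(u{\left(-9,7 \right)},b{\left(-6 \right)} \right)}} = \sqrt{-32580 + \frac{209}{7}} = \sqrt{- \frac{227851}{7}} = \frac{i \sqrt{1594957}}{7}$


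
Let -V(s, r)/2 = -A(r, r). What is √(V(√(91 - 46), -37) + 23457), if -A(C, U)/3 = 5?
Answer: 3*√2603 ≈ 153.06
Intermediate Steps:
A(C, U) = -15 (A(C, U) = -3*5 = -15)
V(s, r) = -30 (V(s, r) = -(-2)*(-15) = -2*15 = -30)
√(V(√(91 - 46), -37) + 23457) = √(-30 + 23457) = √23427 = 3*√2603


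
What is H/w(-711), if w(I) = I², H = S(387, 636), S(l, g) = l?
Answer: 43/56169 ≈ 0.00076555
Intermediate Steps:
H = 387
H/w(-711) = 387/((-711)²) = 387/505521 = 387*(1/505521) = 43/56169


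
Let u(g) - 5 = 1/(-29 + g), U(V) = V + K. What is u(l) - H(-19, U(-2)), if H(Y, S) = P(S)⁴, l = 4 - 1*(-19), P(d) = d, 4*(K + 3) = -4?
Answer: -7747/6 ≈ -1291.2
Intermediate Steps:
K = -4 (K = -3 + (¼)*(-4) = -3 - 1 = -4)
l = 23 (l = 4 + 19 = 23)
U(V) = -4 + V (U(V) = V - 4 = -4 + V)
u(g) = 5 + 1/(-29 + g)
H(Y, S) = S⁴
u(l) - H(-19, U(-2)) = (-144 + 5*23)/(-29 + 23) - (-4 - 2)⁴ = (-144 + 115)/(-6) - 1*(-6)⁴ = -⅙*(-29) - 1*1296 = 29/6 - 1296 = -7747/6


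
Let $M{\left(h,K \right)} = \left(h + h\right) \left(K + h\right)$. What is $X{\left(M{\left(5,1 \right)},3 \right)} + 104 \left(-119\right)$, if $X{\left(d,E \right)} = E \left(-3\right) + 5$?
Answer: $-12380$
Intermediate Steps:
$M{\left(h,K \right)} = 2 h \left(K + h\right)$
$X{\left(d,E \right)} = 5 - 3 E$ ($X{\left(d,E \right)} = - 3 E + 5 = 5 - 3 E$)
$X{\left(M{\left(5,1 \right)},3 \right)} + 104 \left(-119\right) = \left(5 - 9\right) + 104 \left(-119\right) = \left(5 - 9\right) - 12376 = -4 - 12376 = -12380$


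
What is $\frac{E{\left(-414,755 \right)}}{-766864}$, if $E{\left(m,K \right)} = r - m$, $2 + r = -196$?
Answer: $- \frac{27}{95858} \approx -0.00028167$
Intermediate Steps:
$r = -198$ ($r = -2 - 196 = -198$)
$E{\left(m,K \right)} = -198 - m$
$\frac{E{\left(-414,755 \right)}}{-766864} = \frac{-198 - -414}{-766864} = \left(-198 + 414\right) \left(- \frac{1}{766864}\right) = 216 \left(- \frac{1}{766864}\right) = - \frac{27}{95858}$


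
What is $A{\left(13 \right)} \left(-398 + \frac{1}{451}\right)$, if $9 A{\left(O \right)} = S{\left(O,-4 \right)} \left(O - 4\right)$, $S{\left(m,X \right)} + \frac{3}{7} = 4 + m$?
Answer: $- \frac{20821652}{3157} \approx -6595.4$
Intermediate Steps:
$S{\left(m,X \right)} = \frac{25}{7} + m$ ($S{\left(m,X \right)} = - \frac{3}{7} + \left(4 + m\right) = \frac{25}{7} + m$)
$A{\left(O \right)} = \frac{\left(-4 + O\right) \left(\frac{25}{7} + O\right)}{9}$ ($A{\left(O \right)} = \frac{\left(\frac{25}{7} + O\right) \left(O - 4\right)}{9} = \frac{\left(\frac{25}{7} + O\right) \left(-4 + O\right)}{9} = \frac{\left(-4 + O\right) \left(\frac{25}{7} + O\right)}{9}$)
$A{\left(13 \right)} \left(-398 + \frac{1}{451}\right) = \frac{\left(-4 + 13\right) \left(25 + 7 \cdot 13\right)}{63} \left(-398 + \frac{1}{451}\right) = \frac{1}{63} \cdot 9 \left(25 + 91\right) \left(-398 + \frac{1}{451}\right) = \frac{1}{63} \cdot 9 \cdot 116 \left(- \frac{179497}{451}\right) = \frac{116}{7} \left(- \frac{179497}{451}\right) = - \frac{20821652}{3157}$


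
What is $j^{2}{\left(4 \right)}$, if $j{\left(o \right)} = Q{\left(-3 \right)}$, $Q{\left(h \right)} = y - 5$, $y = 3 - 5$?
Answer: $49$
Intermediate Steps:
$y = -2$
$Q{\left(h \right)} = -7$ ($Q{\left(h \right)} = -2 - 5 = -7$)
$j{\left(o \right)} = -7$
$j^{2}{\left(4 \right)} = \left(-7\right)^{2} = 49$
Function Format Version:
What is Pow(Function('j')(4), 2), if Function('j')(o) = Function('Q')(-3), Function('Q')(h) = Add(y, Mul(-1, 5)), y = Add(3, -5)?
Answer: 49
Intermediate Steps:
y = -2
Function('Q')(h) = -7 (Function('Q')(h) = Add(-2, Mul(-1, 5)) = Add(-2, -5) = -7)
Function('j')(o) = -7
Pow(Function('j')(4), 2) = Pow(-7, 2) = 49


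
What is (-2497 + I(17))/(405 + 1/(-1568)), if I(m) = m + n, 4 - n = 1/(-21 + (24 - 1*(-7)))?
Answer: -19412624/3175195 ≈ -6.1138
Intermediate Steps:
n = 39/10 (n = 4 - 1/(-21 + (24 - 1*(-7))) = 4 - 1/(-21 + (24 + 7)) = 4 - 1/(-21 + 31) = 4 - 1/10 = 4 - 1*⅒ = 4 - ⅒ = 39/10 ≈ 3.9000)
I(m) = 39/10 + m (I(m) = m + 39/10 = 39/10 + m)
(-2497 + I(17))/(405 + 1/(-1568)) = (-2497 + (39/10 + 17))/(405 + 1/(-1568)) = (-2497 + 209/10)/(405 - 1/1568) = -24761/(10*635039/1568) = -24761/10*1568/635039 = -19412624/3175195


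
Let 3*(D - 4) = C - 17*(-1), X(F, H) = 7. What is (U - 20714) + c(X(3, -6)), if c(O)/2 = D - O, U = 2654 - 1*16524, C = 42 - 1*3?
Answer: -103658/3 ≈ -34553.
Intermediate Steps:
C = 39 (C = 42 - 3 = 39)
U = -13870 (U = 2654 - 16524 = -13870)
D = 68/3 (D = 4 + (39 - 17*(-1))/3 = 4 + (39 + 17)/3 = 4 + (⅓)*56 = 4 + 56/3 = 68/3 ≈ 22.667)
c(O) = 136/3 - 2*O (c(O) = 2*(68/3 - O) = 136/3 - 2*O)
(U - 20714) + c(X(3, -6)) = (-13870 - 20714) + (136/3 - 2*7) = -34584 + (136/3 - 14) = -34584 + 94/3 = -103658/3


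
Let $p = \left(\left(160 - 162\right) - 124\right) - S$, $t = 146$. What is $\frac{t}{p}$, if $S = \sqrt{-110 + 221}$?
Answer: $- \frac{6132}{5255} + \frac{146 \sqrt{111}}{15765} \approx -1.0693$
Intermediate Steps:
$S = \sqrt{111} \approx 10.536$
$p = -126 - \sqrt{111}$ ($p = \left(\left(160 - 162\right) - 124\right) - \sqrt{111} = \left(-2 - 124\right) - \sqrt{111} = -126 - \sqrt{111} \approx -136.54$)
$\frac{t}{p} = \frac{146}{-126 - \sqrt{111}}$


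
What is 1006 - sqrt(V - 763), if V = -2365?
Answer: 1006 - 2*I*sqrt(782) ≈ 1006.0 - 55.929*I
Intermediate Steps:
1006 - sqrt(V - 763) = 1006 - sqrt(-2365 - 763) = 1006 - sqrt(-3128) = 1006 - 2*I*sqrt(782)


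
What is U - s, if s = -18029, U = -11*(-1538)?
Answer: 34947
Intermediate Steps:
U = 16918
U - s = 16918 - 1*(-18029) = 16918 + 18029 = 34947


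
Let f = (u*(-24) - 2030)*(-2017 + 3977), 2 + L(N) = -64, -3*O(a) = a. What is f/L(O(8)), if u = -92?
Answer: -174440/33 ≈ -5286.1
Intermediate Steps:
O(a) = -a/3
L(N) = -66 (L(N) = -2 - 64 = -66)
f = 348880 (f = (-92*(-24) - 2030)*(-2017 + 3977) = (2208 - 2030)*1960 = 178*1960 = 348880)
f/L(O(8)) = 348880/(-66) = 348880*(-1/66) = -174440/33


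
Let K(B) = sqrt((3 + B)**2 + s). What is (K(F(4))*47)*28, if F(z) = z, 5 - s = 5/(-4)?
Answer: 658*sqrt(221) ≈ 9781.9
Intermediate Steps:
s = 25/4 (s = 5 - 5/(-4) = 5 - 5*(-1)/4 = 5 - 1*(-5/4) = 5 + 5/4 = 25/4 ≈ 6.2500)
K(B) = sqrt(25/4 + (3 + B)**2) (K(B) = sqrt((3 + B)**2 + 25/4) = sqrt(25/4 + (3 + B)**2))
(K(F(4))*47)*28 = ((sqrt(25 + 4*(3 + 4)**2)/2)*47)*28 = ((sqrt(25 + 4*7**2)/2)*47)*28 = ((sqrt(25 + 4*49)/2)*47)*28 = ((sqrt(25 + 196)/2)*47)*28 = ((sqrt(221)/2)*47)*28 = (47*sqrt(221)/2)*28 = 658*sqrt(221)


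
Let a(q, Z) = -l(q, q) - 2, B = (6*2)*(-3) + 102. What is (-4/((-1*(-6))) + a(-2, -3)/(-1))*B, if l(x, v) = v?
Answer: -44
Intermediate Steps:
B = 66 (B = 12*(-3) + 102 = -36 + 102 = 66)
a(q, Z) = -2 - q (a(q, Z) = -q - 2 = -2 - q)
(-4/((-1*(-6))) + a(-2, -3)/(-1))*B = (-4/((-1*(-6))) + (-2 - 1*(-2))/(-1))*66 = (-4/6 + (-2 + 2)*(-1))*66 = (-4*1/6 + 0*(-1))*66 = (-2/3 + 0)*66 = -2/3*66 = -44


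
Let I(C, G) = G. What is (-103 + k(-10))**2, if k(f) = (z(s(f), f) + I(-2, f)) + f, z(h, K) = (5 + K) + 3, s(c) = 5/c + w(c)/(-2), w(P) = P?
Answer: 15625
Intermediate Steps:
s(c) = 5/c - c/2 (s(c) = 5/c + c/(-2) = 5/c + c*(-1/2) = 5/c - c/2)
z(h, K) = 8 + K
k(f) = 8 + 3*f (k(f) = ((8 + f) + f) + f = (8 + 2*f) + f = 8 + 3*f)
(-103 + k(-10))**2 = (-103 + (8 + 3*(-10)))**2 = (-103 + (8 - 30))**2 = (-103 - 22)**2 = (-125)**2 = 15625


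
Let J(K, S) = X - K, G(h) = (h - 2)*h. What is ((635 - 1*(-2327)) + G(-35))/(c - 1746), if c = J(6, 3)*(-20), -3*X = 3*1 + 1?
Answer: -12771/4798 ≈ -2.6617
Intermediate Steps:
G(h) = h*(-2 + h) (G(h) = (-2 + h)*h = h*(-2 + h))
X = -4/3 (X = -(3*1 + 1)/3 = -(3 + 1)/3 = -⅓*4 = -4/3 ≈ -1.3333)
J(K, S) = -4/3 - K
c = 440/3 (c = (-4/3 - 1*6)*(-20) = (-4/3 - 6)*(-20) = -22/3*(-20) = 440/3 ≈ 146.67)
((635 - 1*(-2327)) + G(-35))/(c - 1746) = ((635 - 1*(-2327)) - 35*(-2 - 35))/(440/3 - 1746) = ((635 + 2327) - 35*(-37))/(-4798/3) = (2962 + 1295)*(-3/4798) = 4257*(-3/4798) = -12771/4798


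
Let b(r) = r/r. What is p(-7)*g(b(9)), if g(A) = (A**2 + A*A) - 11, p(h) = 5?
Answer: -45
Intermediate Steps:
b(r) = 1
g(A) = -11 + 2*A**2 (g(A) = (A**2 + A**2) - 11 = 2*A**2 - 11 = -11 + 2*A**2)
p(-7)*g(b(9)) = 5*(-11 + 2*1**2) = 5*(-11 + 2*1) = 5*(-11 + 2) = 5*(-9) = -45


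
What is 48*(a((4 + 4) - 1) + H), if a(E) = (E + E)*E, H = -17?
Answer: 3888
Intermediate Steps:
a(E) = 2*E² (a(E) = (2*E)*E = 2*E²)
48*(a((4 + 4) - 1) + H) = 48*(2*((4 + 4) - 1)² - 17) = 48*(2*(8 - 1)² - 17) = 48*(2*7² - 17) = 48*(2*49 - 17) = 48*(98 - 17) = 48*81 = 3888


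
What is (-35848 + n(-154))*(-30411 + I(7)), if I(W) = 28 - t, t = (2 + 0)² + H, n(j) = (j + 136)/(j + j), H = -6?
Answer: 167720832123/154 ≈ 1.0891e+9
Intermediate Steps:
n(j) = (136 + j)/(2*j) (n(j) = (136 + j)/((2*j)) = (136 + j)*(1/(2*j)) = (136 + j)/(2*j))
t = -2 (t = (2 + 0)² - 6 = 2² - 6 = 4 - 6 = -2)
I(W) = 30 (I(W) = 28 - 1*(-2) = 28 + 2 = 30)
(-35848 + n(-154))*(-30411 + I(7)) = (-35848 + (½)*(136 - 154)/(-154))*(-30411 + 30) = (-35848 + (½)*(-1/154)*(-18))*(-30381) = (-35848 + 9/154)*(-30381) = -5520583/154*(-30381) = 167720832123/154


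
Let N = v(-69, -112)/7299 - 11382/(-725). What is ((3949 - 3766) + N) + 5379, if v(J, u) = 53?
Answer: 29515968193/5291775 ≈ 5577.7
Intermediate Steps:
N = 83115643/5291775 (N = 53/7299 - 11382/(-725) = 53*(1/7299) - 11382*(-1/725) = 53/7299 + 11382/725 = 83115643/5291775 ≈ 15.707)
((3949 - 3766) + N) + 5379 = ((3949 - 3766) + 83115643/5291775) + 5379 = (183 + 83115643/5291775) + 5379 = 1051510468/5291775 + 5379 = 29515968193/5291775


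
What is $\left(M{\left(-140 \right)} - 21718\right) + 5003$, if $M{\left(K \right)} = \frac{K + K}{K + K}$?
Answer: $-16714$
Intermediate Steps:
$M{\left(K \right)} = 1$ ($M{\left(K \right)} = \frac{2 K}{2 K} = 2 K \frac{1}{2 K} = 1$)
$\left(M{\left(-140 \right)} - 21718\right) + 5003 = \left(1 - 21718\right) + 5003 = -21717 + 5003 = -16714$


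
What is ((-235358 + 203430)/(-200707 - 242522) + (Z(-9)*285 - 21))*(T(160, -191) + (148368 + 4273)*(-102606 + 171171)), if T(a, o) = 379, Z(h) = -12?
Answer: -15961637651850399184/443229 ≈ -3.6012e+13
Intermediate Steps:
((-235358 + 203430)/(-200707 - 242522) + (Z(-9)*285 - 21))*(T(160, -191) + (148368 + 4273)*(-102606 + 171171)) = ((-235358 + 203430)/(-200707 - 242522) + (-12*285 - 21))*(379 + (148368 + 4273)*(-102606 + 171171)) = (-31928/(-443229) + (-3420 - 21))*(379 + 152641*68565) = (-31928*(-1/443229) - 3441)*(379 + 10465830165) = (31928/443229 - 3441)*10465830544 = -1525119061/443229*10465830544 = -15961637651850399184/443229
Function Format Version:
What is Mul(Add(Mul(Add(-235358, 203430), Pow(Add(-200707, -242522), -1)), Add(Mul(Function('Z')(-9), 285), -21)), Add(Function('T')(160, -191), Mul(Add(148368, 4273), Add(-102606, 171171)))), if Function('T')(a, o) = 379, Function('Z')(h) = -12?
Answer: Rational(-15961637651850399184, 443229) ≈ -3.6012e+13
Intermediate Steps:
Mul(Add(Mul(Add(-235358, 203430), Pow(Add(-200707, -242522), -1)), Add(Mul(Function('Z')(-9), 285), -21)), Add(Function('T')(160, -191), Mul(Add(148368, 4273), Add(-102606, 171171)))) = Mul(Add(Mul(Add(-235358, 203430), Pow(Add(-200707, -242522), -1)), Add(Mul(-12, 285), -21)), Add(379, Mul(Add(148368, 4273), Add(-102606, 171171)))) = Mul(Add(Mul(-31928, Pow(-443229, -1)), Add(-3420, -21)), Add(379, Mul(152641, 68565))) = Mul(Add(Mul(-31928, Rational(-1, 443229)), -3441), Add(379, 10465830165)) = Mul(Add(Rational(31928, 443229), -3441), 10465830544) = Mul(Rational(-1525119061, 443229), 10465830544) = Rational(-15961637651850399184, 443229)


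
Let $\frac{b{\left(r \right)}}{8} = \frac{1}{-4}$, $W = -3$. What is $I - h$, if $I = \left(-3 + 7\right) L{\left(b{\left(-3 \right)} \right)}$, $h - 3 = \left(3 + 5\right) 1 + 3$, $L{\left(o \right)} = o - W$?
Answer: $-10$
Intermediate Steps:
$b{\left(r \right)} = -2$ ($b{\left(r \right)} = \frac{8}{-4} = 8 \left(- \frac{1}{4}\right) = -2$)
$L{\left(o \right)} = 3 + o$ ($L{\left(o \right)} = o - -3 = o + 3 = 3 + o$)
$h = 14$ ($h = 3 + \left(\left(3 + 5\right) 1 + 3\right) = 3 + \left(8 \cdot 1 + 3\right) = 3 + \left(8 + 3\right) = 3 + 11 = 14$)
$I = 4$ ($I = \left(-3 + 7\right) \left(3 - 2\right) = 4 \cdot 1 = 4$)
$I - h = 4 - 14 = -10$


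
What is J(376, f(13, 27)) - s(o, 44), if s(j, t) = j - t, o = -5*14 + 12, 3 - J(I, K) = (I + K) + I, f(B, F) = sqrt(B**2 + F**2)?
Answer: -647 - sqrt(898) ≈ -676.97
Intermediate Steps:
J(I, K) = 3 - K - 2*I (J(I, K) = 3 - ((I + K) + I) = 3 - (K + 2*I) = 3 + (-K - 2*I) = 3 - K - 2*I)
o = -58 (o = -70 + 12 = -58)
J(376, f(13, 27)) - s(o, 44) = (3 - sqrt(13**2 + 27**2) - 2*376) - (-58 - 1*44) = (3 - sqrt(169 + 729) - 752) - (-58 - 44) = (3 - sqrt(898) - 752) - 1*(-102) = (-749 - sqrt(898)) + 102 = -647 - sqrt(898)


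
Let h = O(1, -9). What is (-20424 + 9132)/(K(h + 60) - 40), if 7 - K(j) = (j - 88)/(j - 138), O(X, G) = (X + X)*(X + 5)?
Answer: 372636/1097 ≈ 339.69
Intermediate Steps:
O(X, G) = 2*X*(5 + X) (O(X, G) = (2*X)*(5 + X) = 2*X*(5 + X))
h = 12 (h = 2*1*(5 + 1) = 2*1*6 = 12)
K(j) = 7 - (-88 + j)/(-138 + j) (K(j) = 7 - (j - 88)/(j - 138) = 7 - (-88 + j)/(-138 + j))
(-20424 + 9132)/(K(h + 60) - 40) = (-20424 + 9132)/(2*(-439 + 3*(12 + 60))/(-138 + (12 + 60)) - 40) = -11292/(2*(-439 + 3*72)/(-138 + 72) - 40) = -11292/(2*(-439 + 216)/(-66) - 40) = -11292/(2*(-1/66)*(-223) - 40) = -11292/(223/33 - 40) = -11292/(-1097/33) = -11292*(-33/1097) = 372636/1097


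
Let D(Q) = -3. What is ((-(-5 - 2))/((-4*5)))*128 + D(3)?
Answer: -239/5 ≈ -47.800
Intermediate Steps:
((-(-5 - 2))/((-4*5)))*128 + D(3) = ((-(-5 - 2))/((-4*5)))*128 - 3 = (-1*(-7)/(-20))*128 - 3 = (7*(-1/20))*128 - 3 = -7/20*128 - 3 = -224/5 - 3 = -239/5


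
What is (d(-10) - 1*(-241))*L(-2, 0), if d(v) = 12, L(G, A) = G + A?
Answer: -506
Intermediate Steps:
L(G, A) = A + G
(d(-10) - 1*(-241))*L(-2, 0) = (12 - 1*(-241))*(0 - 2) = (12 + 241)*(-2) = 253*(-2) = -506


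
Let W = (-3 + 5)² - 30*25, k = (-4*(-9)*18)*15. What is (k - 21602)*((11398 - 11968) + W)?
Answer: 15636712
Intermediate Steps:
k = 9720 (k = (36*18)*15 = 648*15 = 9720)
W = -746 (W = 2² - 750 = 4 - 750 = -746)
(k - 21602)*((11398 - 11968) + W) = (9720 - 21602)*((11398 - 11968) - 746) = -11882*(-570 - 746) = -11882*(-1316) = 15636712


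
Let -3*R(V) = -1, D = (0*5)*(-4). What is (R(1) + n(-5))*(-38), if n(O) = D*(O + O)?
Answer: -38/3 ≈ -12.667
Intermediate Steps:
D = 0 (D = 0*(-4) = 0)
R(V) = ⅓ (R(V) = -⅓*(-1) = ⅓)
n(O) = 0 (n(O) = 0*(O + O) = 0*(2*O) = 0)
(R(1) + n(-5))*(-38) = (⅓ + 0)*(-38) = (⅓)*(-38) = -38/3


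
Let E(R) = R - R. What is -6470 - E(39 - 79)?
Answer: -6470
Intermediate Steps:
E(R) = 0
-6470 - E(39 - 79) = -6470 - 1*0 = -6470 + 0 = -6470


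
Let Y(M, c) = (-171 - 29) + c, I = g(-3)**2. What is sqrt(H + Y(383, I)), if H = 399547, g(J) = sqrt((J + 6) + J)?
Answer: 13*sqrt(2363) ≈ 631.94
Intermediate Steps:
g(J) = sqrt(6 + 2*J) (g(J) = sqrt((6 + J) + J) = sqrt(6 + 2*J))
I = 0 (I = (sqrt(6 + 2*(-3)))**2 = (sqrt(6 - 6))**2 = (sqrt(0))**2 = 0**2 = 0)
Y(M, c) = -200 + c
sqrt(H + Y(383, I)) = sqrt(399547 + (-200 + 0)) = sqrt(399547 - 200) = sqrt(399347) = 13*sqrt(2363)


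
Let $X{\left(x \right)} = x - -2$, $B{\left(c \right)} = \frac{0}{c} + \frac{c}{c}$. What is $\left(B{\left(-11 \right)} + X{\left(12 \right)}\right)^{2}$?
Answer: $225$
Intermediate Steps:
$B{\left(c \right)} = 1$ ($B{\left(c \right)} = 0 + 1 = 1$)
$X{\left(x \right)} = 2 + x$ ($X{\left(x \right)} = x + 2 = 2 + x$)
$\left(B{\left(-11 \right)} + X{\left(12 \right)}\right)^{2} = \left(1 + \left(2 + 12\right)\right)^{2} = \left(1 + 14\right)^{2} = 15^{2} = 225$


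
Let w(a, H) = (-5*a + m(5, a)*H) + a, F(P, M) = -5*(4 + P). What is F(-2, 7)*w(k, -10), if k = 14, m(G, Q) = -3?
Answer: 260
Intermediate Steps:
F(P, M) = -20 - 5*P
w(a, H) = -4*a - 3*H (w(a, H) = (-5*a - 3*H) + a = -4*a - 3*H)
F(-2, 7)*w(k, -10) = (-20 - 5*(-2))*(-4*14 - 3*(-10)) = (-20 + 10)*(-56 + 30) = -10*(-26) = 260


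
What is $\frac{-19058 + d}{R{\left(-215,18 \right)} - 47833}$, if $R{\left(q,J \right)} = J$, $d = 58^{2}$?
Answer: $\frac{15694}{47815} \approx 0.32822$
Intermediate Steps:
$d = 3364$
$\frac{-19058 + d}{R{\left(-215,18 \right)} - 47833} = \frac{-19058 + 3364}{18 - 47833} = - \frac{15694}{-47815} = \left(-15694\right) \left(- \frac{1}{47815}\right) = \frac{15694}{47815}$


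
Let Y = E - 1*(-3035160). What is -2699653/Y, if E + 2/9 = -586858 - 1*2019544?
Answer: -24296877/3858820 ≈ -6.2965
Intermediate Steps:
E = -23457620/9 (E = -2/9 + (-586858 - 1*2019544) = -2/9 + (-586858 - 2019544) = -2/9 - 2606402 = -23457620/9 ≈ -2.6064e+6)
Y = 3858820/9 (Y = -23457620/9 - 1*(-3035160) = -23457620/9 + 3035160 = 3858820/9 ≈ 4.2876e+5)
-2699653/Y = -2699653/3858820/9 = -2699653*9/3858820 = -24296877/3858820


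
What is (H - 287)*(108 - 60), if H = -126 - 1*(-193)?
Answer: -10560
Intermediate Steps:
H = 67 (H = -126 + 193 = 67)
(H - 287)*(108 - 60) = (67 - 287)*(108 - 60) = -220*48 = -10560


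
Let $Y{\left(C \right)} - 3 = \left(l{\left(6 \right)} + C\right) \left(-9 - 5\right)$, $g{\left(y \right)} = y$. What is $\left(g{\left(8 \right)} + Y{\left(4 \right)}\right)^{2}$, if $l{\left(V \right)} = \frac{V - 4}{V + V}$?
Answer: $\frac{20164}{9} \approx 2240.4$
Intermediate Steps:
$l{\left(V \right)} = \frac{-4 + V}{2 V}$
$Y{\left(C \right)} = \frac{2}{3} - 14 C$ ($Y{\left(C \right)} = 3 + \left(\frac{-4 + 6}{2 \cdot 6} + C\right) \left(-9 - 5\right) = 3 + \left(\frac{1}{2} \cdot \frac{1}{6} \cdot 2 + C\right) \left(-14\right) = 3 + \left(\frac{1}{6} + C\right) \left(-14\right) = 3 - \left(\frac{7}{3} + 14 C\right) = \frac{2}{3} - 14 C$)
$\left(g{\left(8 \right)} + Y{\left(4 \right)}\right)^{2} = \left(8 + \left(\frac{2}{3} - 56\right)\right)^{2} = \left(8 - \frac{166}{3}\right)^{2} = \left(- \frac{142}{3}\right)^{2} = \frac{20164}{9}$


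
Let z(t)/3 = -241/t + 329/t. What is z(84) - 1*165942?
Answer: -1161572/7 ≈ -1.6594e+5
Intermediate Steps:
z(t) = 264/t (z(t) = 3*(-241/t + 329/t) = 3*(88/t) = 264/t)
z(84) - 1*165942 = 264/84 - 1*165942 = 264*(1/84) - 165942 = 22/7 - 165942 = -1161572/7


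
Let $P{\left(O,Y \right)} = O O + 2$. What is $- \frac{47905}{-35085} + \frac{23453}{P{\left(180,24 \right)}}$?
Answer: $\frac{475013263}{227364834} \approx 2.0892$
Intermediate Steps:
$P{\left(O,Y \right)} = 2 + O^{2}$ ($P{\left(O,Y \right)} = O^{2} + 2 = 2 + O^{2}$)
$- \frac{47905}{-35085} + \frac{23453}{P{\left(180,24 \right)}} = - \frac{47905}{-35085} + \frac{23453}{2 + 180^{2}} = \left(-47905\right) \left(- \frac{1}{35085}\right) + \frac{23453}{2 + 32400} = \frac{9581}{7017} + \frac{23453}{32402} = \frac{475013263}{227364834}$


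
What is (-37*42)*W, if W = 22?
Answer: -34188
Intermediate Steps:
(-37*42)*W = -37*42*22 = -1554*22 = -34188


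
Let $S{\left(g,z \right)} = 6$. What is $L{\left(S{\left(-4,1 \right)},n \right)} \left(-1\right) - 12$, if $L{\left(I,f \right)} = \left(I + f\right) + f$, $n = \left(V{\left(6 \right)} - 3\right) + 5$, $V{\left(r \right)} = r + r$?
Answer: $-46$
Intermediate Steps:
$V{\left(r \right)} = 2 r$
$n = 14$ ($n = \left(2 \cdot 6 - 3\right) + 5 = \left(12 - 3\right) + 5 = 9 + 5 = 14$)
$L{\left(I,f \right)} = I + 2 f$
$L{\left(S{\left(-4,1 \right)},n \right)} \left(-1\right) - 12 = \left(6 + 2 \cdot 14\right) \left(-1\right) - 12 = \left(6 + 28\right) \left(-1\right) - 12 = 34 \left(-1\right) - 12 = -34 - 12 = -46$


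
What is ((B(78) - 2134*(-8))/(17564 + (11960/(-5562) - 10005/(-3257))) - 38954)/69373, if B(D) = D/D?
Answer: -6197352294416741/11037111688862509 ≈ -0.56150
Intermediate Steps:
B(D) = 1
((B(78) - 2134*(-8))/(17564 + (11960/(-5562) - 10005/(-3257))) - 38954)/69373 = ((1 - 2134*(-8))/(17564 + (11960/(-5562) - 10005/(-3257))) - 38954)/69373 = ((1 + 17072)/(17564 + (11960*(-1/5562) - 10005*(-1/3257))) - 38954)*(1/69373) = (17073/(17564 + (-5980/2781 + 10005/3257)) - 38954)*(1/69373) = (17073/(17564 + 8347045/9057717) - 38954)*(1/69373) = (17073/(159098088433/9057717) - 38954)*(1/69373) = (17073*(9057717/159098088433) - 38954)*(1/69373) = (154642402341/159098088433 - 38954)*(1/69373) = -6197352294416741/159098088433*1/69373 = -6197352294416741/11037111688862509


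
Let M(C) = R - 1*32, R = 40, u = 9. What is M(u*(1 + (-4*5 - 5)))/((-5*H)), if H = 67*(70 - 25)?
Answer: -8/15075 ≈ -0.00053068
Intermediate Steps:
H = 3015 (H = 67*45 = 3015)
M(C) = 8 (M(C) = 40 - 1*32 = 40 - 32 = 8)
M(u*(1 + (-4*5 - 5)))/((-5*H)) = 8/((-5*3015)) = 8/(-15075) = 8*(-1/15075) = -8/15075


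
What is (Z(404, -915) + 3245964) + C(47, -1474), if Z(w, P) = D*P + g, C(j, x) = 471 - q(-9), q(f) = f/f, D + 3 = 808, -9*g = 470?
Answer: 22588261/9 ≈ 2.5098e+6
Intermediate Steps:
g = -470/9 (g = -⅑*470 = -470/9 ≈ -52.222)
D = 805 (D = -3 + 808 = 805)
q(f) = 1
C(j, x) = 470 (C(j, x) = 471 - 1*1 = 471 - 1 = 470)
Z(w, P) = -470/9 + 805*P (Z(w, P) = 805*P - 470/9 = -470/9 + 805*P)
(Z(404, -915) + 3245964) + C(47, -1474) = ((-470/9 + 805*(-915)) + 3245964) + 470 = ((-470/9 - 736575) + 3245964) + 470 = (-6629645/9 + 3245964) + 470 = 22584031/9 + 470 = 22588261/9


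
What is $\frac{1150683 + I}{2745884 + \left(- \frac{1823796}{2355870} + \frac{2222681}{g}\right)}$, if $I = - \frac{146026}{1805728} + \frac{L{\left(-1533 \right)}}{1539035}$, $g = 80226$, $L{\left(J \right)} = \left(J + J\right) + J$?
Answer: $\frac{387434558815073490633042141}{924547305959791379475090232} \approx 0.41905$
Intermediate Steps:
$L{\left(J \right)} = 3 J$ ($L{\left(J \right)} = 2 J + J = 3 J$)
$I = - \frac{116521833991}{1389539296240}$ ($I = - \frac{146026}{1805728} + \frac{3 \left(-1533\right)}{1539035} = \left(-146026\right) \frac{1}{1805728} - \frac{4599}{1539035} = - \frac{73013}{902864} - \frac{4599}{1539035} = - \frac{116521833991}{1389539296240} \approx -0.083856$)
$\frac{1150683 + I}{2745884 + \left(- \frac{1823796}{2355870} + \frac{2222681}{g}\right)} = \frac{1150683 - \frac{116521833991}{1389539296240}}{2745884 + \left(- \frac{1823796}{2355870} + \frac{2222681}{80226}\right)} = \frac{1598919129493497929}{1389539296240 \left(2745884 + \left(\left(-1823796\right) \frac{1}{2355870} + 2222681 \cdot \frac{1}{80226}\right)\right)} = \frac{1598919129493497929}{1389539296240 \left(2745884 + \left(- \frac{303966}{392645} + \frac{2222681}{80226}\right)\right)} = \frac{1598919129493497929}{1389539296240 \left(2745884 + \frac{848338604929}{31500337770}\right)} = \frac{1598919129493497929}{1389539296240 \cdot \frac{86497121815843609}{31500337770}} = \frac{1598919129493497929}{1389539296240} \cdot \frac{31500337770}{86497121815843609} = \frac{387434558815073490633042141}{924547305959791379475090232}$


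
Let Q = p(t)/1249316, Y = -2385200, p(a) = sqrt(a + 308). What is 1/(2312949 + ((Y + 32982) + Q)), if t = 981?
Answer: -61290680882237264/2406823747564575118727 - 1249316*sqrt(1289)/2406823747564575118727 ≈ -2.5465e-5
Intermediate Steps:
p(a) = sqrt(308 + a)
Q = sqrt(1289)/1249316 (Q = sqrt(308 + 981)/1249316 = sqrt(1289)*(1/1249316) = sqrt(1289)/1249316 ≈ 2.8738e-5)
1/(2312949 + ((Y + 32982) + Q)) = 1/(2312949 + ((-2385200 + 32982) + sqrt(1289)/1249316)) = 1/(2312949 + (-2352218 + sqrt(1289)/1249316)) = 1/(-39269 + sqrt(1289)/1249316)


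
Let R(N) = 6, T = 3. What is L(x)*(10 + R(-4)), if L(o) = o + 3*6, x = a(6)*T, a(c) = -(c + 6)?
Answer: -288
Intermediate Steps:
a(c) = -6 - c (a(c) = -(6 + c) = -6 - c)
x = -36 (x = (-6 - 1*6)*3 = (-6 - 6)*3 = -12*3 = -36)
L(o) = 18 + o (L(o) = o + 18 = 18 + o)
L(x)*(10 + R(-4)) = (18 - 36)*(10 + 6) = -18*16 = -288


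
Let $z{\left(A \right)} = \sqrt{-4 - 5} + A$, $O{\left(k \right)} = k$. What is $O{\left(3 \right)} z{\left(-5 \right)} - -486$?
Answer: $471 + 9 i \approx 471.0 + 9.0 i$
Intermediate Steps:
$z{\left(A \right)} = A + 3 i$ ($z{\left(A \right)} = \sqrt{-9} + A = 3 i + A = A + 3 i$)
$O{\left(3 \right)} z{\left(-5 \right)} - -486 = 3 \left(-5 + 3 i\right) - -486 = \left(-15 + 9 i\right) + 486 = 471 + 9 i$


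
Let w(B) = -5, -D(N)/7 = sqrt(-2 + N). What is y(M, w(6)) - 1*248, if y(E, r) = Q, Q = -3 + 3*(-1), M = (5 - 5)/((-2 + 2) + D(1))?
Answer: -254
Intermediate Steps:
D(N) = -7*sqrt(-2 + N)
M = 0 (M = (5 - 5)/((-2 + 2) - 7*sqrt(-2 + 1)) = 0/(0 - 7*I) = 0/((-7*I)) = 0*(I/7) = 0)
Q = -6 (Q = -3 - 3 = -6)
y(E, r) = -6
y(M, w(6)) - 1*248 = -6 - 1*248 = -6 - 248 = -254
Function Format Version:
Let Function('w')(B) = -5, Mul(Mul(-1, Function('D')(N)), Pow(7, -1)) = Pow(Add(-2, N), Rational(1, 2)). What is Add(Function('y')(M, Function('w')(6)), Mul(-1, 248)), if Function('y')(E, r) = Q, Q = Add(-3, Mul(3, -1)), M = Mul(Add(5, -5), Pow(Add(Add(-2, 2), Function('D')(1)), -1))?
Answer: -254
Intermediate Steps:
Function('D')(N) = Mul(-7, Pow(Add(-2, N), Rational(1, 2)))
M = 0 (M = Mul(Add(5, -5), Pow(Add(Add(-2, 2), Mul(-7, Pow(Add(-2, 1), Rational(1, 2)))), -1)) = Mul(0, Pow(Add(0, Mul(-7, Pow(-1, Rational(1, 2)))), -1)) = Mul(0, Pow(Add(0, Mul(-7, I)), -1)) = Mul(0, Pow(Mul(-7, I), -1)) = Mul(0, Mul(Rational(1, 7), I)) = 0)
Q = -6 (Q = Add(-3, -3) = -6)
Function('y')(E, r) = -6
Add(Function('y')(M, Function('w')(6)), Mul(-1, 248)) = Add(-6, Mul(-1, 248)) = Add(-6, -248) = -254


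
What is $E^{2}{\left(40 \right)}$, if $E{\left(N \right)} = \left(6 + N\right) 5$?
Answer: $52900$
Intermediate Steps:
$E{\left(N \right)} = 30 + 5 N$
$E^{2}{\left(40 \right)} = \left(30 + 5 \cdot 40\right)^{2} = \left(30 + 200\right)^{2} = 230^{2} = 52900$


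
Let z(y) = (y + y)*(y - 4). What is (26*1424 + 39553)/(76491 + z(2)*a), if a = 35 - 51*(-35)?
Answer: 76577/61931 ≈ 1.2365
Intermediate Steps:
z(y) = 2*y*(-4 + y) (z(y) = (2*y)*(-4 + y) = 2*y*(-4 + y))
a = 1820 (a = 35 + 1785 = 1820)
(26*1424 + 39553)/(76491 + z(2)*a) = (26*1424 + 39553)/(76491 + (2*2*(-4 + 2))*1820) = (37024 + 39553)/(76491 + (2*2*(-2))*1820) = 76577/(76491 - 8*1820) = 76577/(76491 - 14560) = 76577/61931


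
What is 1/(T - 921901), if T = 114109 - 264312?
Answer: -1/1072104 ≈ -9.3275e-7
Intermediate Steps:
T = -150203
1/(T - 921901) = 1/(-150203 - 921901) = 1/(-1072104) = -1/1072104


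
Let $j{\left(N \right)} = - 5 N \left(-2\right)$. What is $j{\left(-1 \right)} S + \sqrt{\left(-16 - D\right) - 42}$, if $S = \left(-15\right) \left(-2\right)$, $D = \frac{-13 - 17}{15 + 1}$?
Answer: $-300 + \frac{i \sqrt{898}}{4} \approx -300.0 + 7.4917 i$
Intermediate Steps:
$D = - \frac{15}{8}$ ($D = - \frac{30}{16} = \left(-30\right) \frac{1}{16} = - \frac{15}{8} \approx -1.875$)
$j{\left(N \right)} = 10 N$
$S = 30$
$j{\left(-1 \right)} S + \sqrt{\left(-16 - D\right) - 42} = 10 \left(-1\right) 30 + \sqrt{\left(-16 - - \frac{15}{8}\right) - 42} = \left(-10\right) 30 + \sqrt{\left(-16 + \frac{15}{8}\right) - 42} = -300 + \sqrt{- \frac{113}{8} - 42} = -300 + \sqrt{- \frac{449}{8}} = -300 + \frac{i \sqrt{898}}{4}$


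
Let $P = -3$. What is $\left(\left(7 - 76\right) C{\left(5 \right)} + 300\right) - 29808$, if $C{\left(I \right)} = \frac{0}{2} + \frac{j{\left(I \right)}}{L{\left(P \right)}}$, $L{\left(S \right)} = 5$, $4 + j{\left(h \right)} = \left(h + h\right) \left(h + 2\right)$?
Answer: $- \frac{152094}{5} \approx -30419.0$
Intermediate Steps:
$j{\left(h \right)} = -4 + 2 h \left(2 + h\right)$ ($j{\left(h \right)} = -4 + \left(h + h\right) \left(h + 2\right) = -4 + 2 h \left(2 + h\right)$)
$C{\left(I \right)} = - \frac{4}{5} + \frac{2 I^{2}}{5} + \frac{4 I}{5}$ ($C{\left(I \right)} = \frac{0}{2} + \frac{-4 + 2 I^{2} + 4 I}{5} = 0 \cdot \frac{1}{2} + \left(-4 + 2 I^{2} + 4 I\right) \frac{1}{5} = 0 + \left(- \frac{4}{5} + \frac{2 I^{2}}{5} + \frac{4 I}{5}\right) = - \frac{4}{5} + \frac{2 I^{2}}{5} + \frac{4 I}{5}$)
$\left(\left(7 - 76\right) C{\left(5 \right)} + 300\right) - 29808 = \left(\left(7 - 76\right) \left(- \frac{4}{5} + \frac{2 \cdot 5^{2}}{5} + \frac{4}{5} \cdot 5\right) + 300\right) - 29808 = \left(- 69 \left(- \frac{4}{5} + \frac{2}{5} \cdot 25 + 4\right) + 300\right) - 29808 = \left(- 69 \left(- \frac{4}{5} + 10 + 4\right) + 300\right) - 29808 = \left(\left(-69\right) \frac{66}{5} + 300\right) - 29808 = \left(- \frac{4554}{5} + 300\right) - 29808 = - \frac{3054}{5} - 29808 = - \frac{152094}{5}$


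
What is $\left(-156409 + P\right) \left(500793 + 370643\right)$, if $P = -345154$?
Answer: $-437080054468$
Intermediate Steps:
$\left(-156409 + P\right) \left(500793 + 370643\right) = \left(-156409 - 345154\right) \left(500793 + 370643\right) = \left(-501563\right) 871436 = -437080054468$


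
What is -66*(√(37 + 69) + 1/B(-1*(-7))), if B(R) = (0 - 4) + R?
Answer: -22 - 66*√106 ≈ -701.51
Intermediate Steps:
B(R) = -4 + R
-66*(√(37 + 69) + 1/B(-1*(-7))) = -66*(√(37 + 69) + 1/(-4 - 1*(-7))) = -66*(√106 + 1/(-4 + 7)) = -66*(√106 + 1/3) = -66*(√106 + ⅓) = -66*(⅓ + √106) = -22 - 66*√106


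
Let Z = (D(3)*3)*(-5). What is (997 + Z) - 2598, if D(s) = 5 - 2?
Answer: -1646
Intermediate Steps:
D(s) = 3
Z = -45 (Z = (3*3)*(-5) = 9*(-5) = -45)
(997 + Z) - 2598 = (997 - 45) - 2598 = 952 - 2598 = -1646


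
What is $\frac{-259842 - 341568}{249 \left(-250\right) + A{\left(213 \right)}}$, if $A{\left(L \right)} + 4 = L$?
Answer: $\frac{601410}{62041} \approx 9.6938$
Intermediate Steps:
$A{\left(L \right)} = -4 + L$
$\frac{-259842 - 341568}{249 \left(-250\right) + A{\left(213 \right)}} = \frac{-259842 - 341568}{249 \left(-250\right) + \left(-4 + 213\right)} = - \frac{601410}{-62250 + 209} = - \frac{601410}{-62041} = \left(-601410\right) \left(- \frac{1}{62041}\right) = \frac{601410}{62041}$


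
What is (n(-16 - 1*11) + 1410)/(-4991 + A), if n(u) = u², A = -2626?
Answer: -713/2539 ≈ -0.28082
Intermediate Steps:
(n(-16 - 1*11) + 1410)/(-4991 + A) = ((-16 - 1*11)² + 1410)/(-4991 - 2626) = ((-16 - 11)² + 1410)/(-7617) = ((-27)² + 1410)*(-1/7617) = (729 + 1410)*(-1/7617) = 2139*(-1/7617) = -713/2539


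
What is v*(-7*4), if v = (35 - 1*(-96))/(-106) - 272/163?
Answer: 702590/8639 ≈ 81.328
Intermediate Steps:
v = -50185/17278 (v = (35 + 96)*(-1/106) - 272*1/163 = 131*(-1/106) - 272/163 = -131/106 - 272/163 = -50185/17278 ≈ -2.9046)
v*(-7*4) = -(-351295)*4/17278 = -50185/17278*(-28) = 702590/8639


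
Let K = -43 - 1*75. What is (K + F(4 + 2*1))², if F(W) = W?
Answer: 12544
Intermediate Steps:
K = -118 (K = -43 - 75 = -118)
(K + F(4 + 2*1))² = (-118 + (4 + 2*1))² = (-118 + (4 + 2))² = (-118 + 6)² = (-112)² = 12544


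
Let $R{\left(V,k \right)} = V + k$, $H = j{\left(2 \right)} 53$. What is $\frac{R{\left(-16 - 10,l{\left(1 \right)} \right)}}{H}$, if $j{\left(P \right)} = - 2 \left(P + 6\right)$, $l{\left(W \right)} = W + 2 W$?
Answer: $\frac{23}{848} \approx 0.027123$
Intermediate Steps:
$l{\left(W \right)} = 3 W$
$j{\left(P \right)} = -12 - 2 P$ ($j{\left(P \right)} = - 2 \left(6 + P\right) = -12 - 2 P$)
$H = -848$ ($H = \left(-12 - 4\right) 53 = \left(-16\right) 53 = -848$)
$\frac{R{\left(-16 - 10,l{\left(1 \right)} \right)}}{H} = \frac{\left(-16 - 10\right) + 3 \cdot 1}{-848} = \left(\left(-16 - 10\right) + 3\right) \left(- \frac{1}{848}\right) = \left(-26 + 3\right) \left(- \frac{1}{848}\right) = \left(-23\right) \left(- \frac{1}{848}\right) = \frac{23}{848}$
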